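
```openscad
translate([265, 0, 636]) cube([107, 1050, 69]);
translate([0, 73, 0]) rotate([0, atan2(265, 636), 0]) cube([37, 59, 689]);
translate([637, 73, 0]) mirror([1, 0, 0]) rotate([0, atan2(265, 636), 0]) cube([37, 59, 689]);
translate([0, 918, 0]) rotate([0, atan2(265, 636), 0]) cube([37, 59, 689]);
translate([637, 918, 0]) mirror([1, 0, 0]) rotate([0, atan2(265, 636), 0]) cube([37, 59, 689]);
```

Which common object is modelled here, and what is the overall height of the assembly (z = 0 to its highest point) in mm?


A sawhorse. The overall height is 705 mm.

A beam across two mirrored pairs of raked legs — a sawhorse. The beam's underside is at z = 636 (matching the legs' vertical rise in atan2(265, 636)) and the beam is 69 mm tall, so its top is at 636 + 69 = 705 mm. The raked legs top out at the beam's underside, so that is the highest point.


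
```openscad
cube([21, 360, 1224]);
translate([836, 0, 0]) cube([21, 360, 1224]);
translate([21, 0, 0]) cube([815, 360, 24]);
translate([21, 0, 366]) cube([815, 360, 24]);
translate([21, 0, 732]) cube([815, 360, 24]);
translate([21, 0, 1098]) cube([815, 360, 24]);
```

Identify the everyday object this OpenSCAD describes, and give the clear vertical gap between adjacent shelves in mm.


A bookshelf. The clear shelf gap is 342 mm.

Two tall side panels with 4 horizontal boards between them — a bookshelf. The first two shelf undersides are at z = 0 and z = 366; with shelf thickness 24, the clear gap is 366 − 0 − 24 = 342 mm.


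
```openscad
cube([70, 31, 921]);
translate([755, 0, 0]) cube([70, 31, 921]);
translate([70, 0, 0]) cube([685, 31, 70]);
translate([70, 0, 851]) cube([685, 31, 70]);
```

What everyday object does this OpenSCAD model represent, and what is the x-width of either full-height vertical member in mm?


A picture frame. The border width is 70 mm.

Four thin pieces enclosing a rectangular opening — a picture frame. The two full-height stiles are 921 mm tall; the top rail sits at z = 851 and is 70 mm tall, so the border above the opening is 921 − 851 = 70 mm, matching the stile x-width.


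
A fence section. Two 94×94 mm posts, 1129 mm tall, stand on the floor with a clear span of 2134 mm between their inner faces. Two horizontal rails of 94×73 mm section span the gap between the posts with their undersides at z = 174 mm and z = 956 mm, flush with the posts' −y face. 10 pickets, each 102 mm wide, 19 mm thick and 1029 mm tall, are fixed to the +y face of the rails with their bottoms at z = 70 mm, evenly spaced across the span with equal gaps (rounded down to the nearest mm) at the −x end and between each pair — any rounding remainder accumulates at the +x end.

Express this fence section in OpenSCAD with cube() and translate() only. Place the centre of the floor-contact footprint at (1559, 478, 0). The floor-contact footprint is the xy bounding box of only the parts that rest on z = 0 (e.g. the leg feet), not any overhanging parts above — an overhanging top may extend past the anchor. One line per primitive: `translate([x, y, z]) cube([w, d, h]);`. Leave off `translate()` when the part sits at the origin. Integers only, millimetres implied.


translate([398, 431, 0]) cube([94, 94, 1129]);
translate([2626, 431, 0]) cube([94, 94, 1129]);
translate([492, 431, 174]) cube([2134, 94, 73]);
translate([492, 431, 956]) cube([2134, 94, 73]);
translate([593, 525, 70]) cube([102, 19, 1029]);
translate([796, 525, 70]) cube([102, 19, 1029]);
translate([999, 525, 70]) cube([102, 19, 1029]);
translate([1202, 525, 70]) cube([102, 19, 1029]);
translate([1405, 525, 70]) cube([102, 19, 1029]);
translate([1608, 525, 70]) cube([102, 19, 1029]);
translate([1811, 525, 70]) cube([102, 19, 1029]);
translate([2014, 525, 70]) cube([102, 19, 1029]);
translate([2217, 525, 70]) cube([102, 19, 1029]);
translate([2420, 525, 70]) cube([102, 19, 1029]);


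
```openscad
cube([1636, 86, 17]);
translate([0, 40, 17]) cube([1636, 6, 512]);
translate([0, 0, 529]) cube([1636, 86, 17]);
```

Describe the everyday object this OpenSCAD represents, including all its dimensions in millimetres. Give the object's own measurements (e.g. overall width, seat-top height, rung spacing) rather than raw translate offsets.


An I-beam lying along x, 1636 mm long. Overall section height 546 mm. Two flanges 86 mm wide (y) and 17 mm thick, one on the floor and one at the top; a web 6 mm thick runs between them, centred on the flange width.


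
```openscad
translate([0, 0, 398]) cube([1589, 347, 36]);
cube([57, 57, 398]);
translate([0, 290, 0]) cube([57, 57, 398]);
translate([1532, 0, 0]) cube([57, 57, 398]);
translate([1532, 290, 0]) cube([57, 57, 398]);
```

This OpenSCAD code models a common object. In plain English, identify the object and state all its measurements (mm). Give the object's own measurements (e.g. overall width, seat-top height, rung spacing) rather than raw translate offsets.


A bench: a 1589×347 mm seat slab, 36 mm thick, top at z = 434 mm, on four 57×57 mm square legs flush with the seat corners and standing on z = 0.


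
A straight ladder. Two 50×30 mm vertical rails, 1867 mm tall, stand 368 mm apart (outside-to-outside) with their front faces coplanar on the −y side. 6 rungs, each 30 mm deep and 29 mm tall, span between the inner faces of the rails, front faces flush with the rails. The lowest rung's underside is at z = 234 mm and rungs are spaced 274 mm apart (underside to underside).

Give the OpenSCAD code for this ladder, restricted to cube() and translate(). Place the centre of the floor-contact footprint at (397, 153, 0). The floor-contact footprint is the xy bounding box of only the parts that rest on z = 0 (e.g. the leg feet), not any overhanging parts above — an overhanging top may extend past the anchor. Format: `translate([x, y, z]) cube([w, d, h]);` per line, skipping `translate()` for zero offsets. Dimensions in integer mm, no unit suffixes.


// rung span = 368 - 2*50 = 268
// rung[k] z = 234 + k*274
translate([213, 138, 0]) cube([50, 30, 1867]);
translate([531, 138, 0]) cube([50, 30, 1867]);
translate([263, 138, 234]) cube([268, 30, 29]);
translate([263, 138, 508]) cube([268, 30, 29]);
translate([263, 138, 782]) cube([268, 30, 29]);
translate([263, 138, 1056]) cube([268, 30, 29]);
translate([263, 138, 1330]) cube([268, 30, 29]);
translate([263, 138, 1604]) cube([268, 30, 29]);


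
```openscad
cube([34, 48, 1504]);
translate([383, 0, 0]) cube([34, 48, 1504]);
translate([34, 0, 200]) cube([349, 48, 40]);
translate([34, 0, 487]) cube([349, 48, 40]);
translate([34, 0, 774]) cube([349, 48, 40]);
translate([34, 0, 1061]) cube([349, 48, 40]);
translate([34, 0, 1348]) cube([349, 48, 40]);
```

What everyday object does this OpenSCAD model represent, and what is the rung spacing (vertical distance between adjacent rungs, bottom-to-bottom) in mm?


A ladder. The rung spacing is 287 mm.

Two tall 34×48 posts with 5 short bars between them — a ladder. Adjacent rungs sit at z = 200 and z = 487, so the spacing is 487 − 200 = 287 mm.


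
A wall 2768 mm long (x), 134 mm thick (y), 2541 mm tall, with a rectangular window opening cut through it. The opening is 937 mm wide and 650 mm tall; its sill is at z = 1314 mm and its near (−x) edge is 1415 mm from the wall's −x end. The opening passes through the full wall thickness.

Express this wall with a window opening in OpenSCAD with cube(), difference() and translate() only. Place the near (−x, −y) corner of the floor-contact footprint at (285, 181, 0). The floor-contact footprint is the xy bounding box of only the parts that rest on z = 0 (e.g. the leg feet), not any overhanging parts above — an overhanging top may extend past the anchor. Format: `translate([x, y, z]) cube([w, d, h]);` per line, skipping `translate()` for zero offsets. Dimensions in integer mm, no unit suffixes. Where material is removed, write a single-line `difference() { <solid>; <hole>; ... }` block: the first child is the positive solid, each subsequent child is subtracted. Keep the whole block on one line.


difference() { translate([285, 181, 0]) cube([2768, 134, 2541]); translate([1700, 181, 1314]) cube([937, 134, 650]); }


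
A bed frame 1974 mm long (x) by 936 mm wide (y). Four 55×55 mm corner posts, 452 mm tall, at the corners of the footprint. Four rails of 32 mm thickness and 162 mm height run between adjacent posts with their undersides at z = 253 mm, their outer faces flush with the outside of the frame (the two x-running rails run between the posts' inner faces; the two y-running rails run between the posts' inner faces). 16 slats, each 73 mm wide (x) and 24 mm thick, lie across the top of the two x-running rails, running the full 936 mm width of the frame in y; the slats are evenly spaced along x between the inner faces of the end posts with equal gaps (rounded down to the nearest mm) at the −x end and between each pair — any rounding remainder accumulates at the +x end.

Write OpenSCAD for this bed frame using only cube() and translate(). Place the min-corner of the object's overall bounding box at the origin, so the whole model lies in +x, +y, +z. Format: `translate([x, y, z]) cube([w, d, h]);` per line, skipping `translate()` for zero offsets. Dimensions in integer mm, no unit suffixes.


// slat z = rail_z + rail_h = 253 + 162 = 415
// slat gap = ⌊(1864 − 16·73) / 17⌋ = 40
cube([55, 55, 452]);
translate([0, 881, 0]) cube([55, 55, 452]);
translate([1919, 0, 0]) cube([55, 55, 452]);
translate([1919, 881, 0]) cube([55, 55, 452]);
translate([55, 0, 253]) cube([1864, 32, 162]);
translate([55, 904, 253]) cube([1864, 32, 162]);
translate([0, 55, 253]) cube([32, 826, 162]);
translate([1942, 55, 253]) cube([32, 826, 162]);
translate([95, 0, 415]) cube([73, 936, 24]);
translate([208, 0, 415]) cube([73, 936, 24]);
translate([321, 0, 415]) cube([73, 936, 24]);
translate([434, 0, 415]) cube([73, 936, 24]);
translate([547, 0, 415]) cube([73, 936, 24]);
translate([660, 0, 415]) cube([73, 936, 24]);
translate([773, 0, 415]) cube([73, 936, 24]);
translate([886, 0, 415]) cube([73, 936, 24]);
translate([999, 0, 415]) cube([73, 936, 24]);
translate([1112, 0, 415]) cube([73, 936, 24]);
translate([1225, 0, 415]) cube([73, 936, 24]);
translate([1338, 0, 415]) cube([73, 936, 24]);
translate([1451, 0, 415]) cube([73, 936, 24]);
translate([1564, 0, 415]) cube([73, 936, 24]);
translate([1677, 0, 415]) cube([73, 936, 24]);
translate([1790, 0, 415]) cube([73, 936, 24]);


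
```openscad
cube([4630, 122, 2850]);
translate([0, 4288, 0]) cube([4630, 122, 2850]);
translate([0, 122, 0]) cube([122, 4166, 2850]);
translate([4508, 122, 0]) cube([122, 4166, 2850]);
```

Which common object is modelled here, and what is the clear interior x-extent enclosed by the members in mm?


A house (or room) frame. The interior width is 4386 mm.

Four 2850 mm walls enclosing a rectangle with no floor or roof — a room or house frame. Outside width is 4630 mm and wall thickness is 122 mm, so the interior width is 4630 − 2 × 122 = 4386 mm.


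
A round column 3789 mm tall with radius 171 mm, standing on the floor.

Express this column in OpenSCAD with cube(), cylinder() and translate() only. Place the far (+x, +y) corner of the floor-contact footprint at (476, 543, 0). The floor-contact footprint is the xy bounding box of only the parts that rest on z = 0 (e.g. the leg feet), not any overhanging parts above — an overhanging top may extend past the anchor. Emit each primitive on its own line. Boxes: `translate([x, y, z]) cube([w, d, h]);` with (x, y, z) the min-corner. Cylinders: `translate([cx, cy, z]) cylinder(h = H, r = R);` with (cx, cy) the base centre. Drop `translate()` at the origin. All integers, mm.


translate([305, 372, 0]) cylinder(h = 3789, r = 171);


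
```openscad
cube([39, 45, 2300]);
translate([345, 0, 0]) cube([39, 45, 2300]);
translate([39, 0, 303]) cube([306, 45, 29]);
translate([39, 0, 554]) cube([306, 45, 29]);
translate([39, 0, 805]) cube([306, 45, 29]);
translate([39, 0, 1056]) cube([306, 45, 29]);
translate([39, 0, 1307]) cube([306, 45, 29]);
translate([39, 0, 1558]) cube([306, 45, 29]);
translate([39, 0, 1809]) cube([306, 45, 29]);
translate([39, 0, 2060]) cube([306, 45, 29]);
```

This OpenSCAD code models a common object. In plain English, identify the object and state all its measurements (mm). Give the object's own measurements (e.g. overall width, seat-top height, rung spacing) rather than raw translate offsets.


A straight ladder. Two 39×45 mm vertical rails, 2300 mm tall, stand 384 mm apart (outside-to-outside) with their front faces coplanar on the −y side. 8 rungs, each 45 mm deep and 29 mm tall, span between the inner faces of the rails, front faces flush with the rails. The lowest rung's underside is at z = 303 mm and rungs are spaced 251 mm apart (underside to underside).


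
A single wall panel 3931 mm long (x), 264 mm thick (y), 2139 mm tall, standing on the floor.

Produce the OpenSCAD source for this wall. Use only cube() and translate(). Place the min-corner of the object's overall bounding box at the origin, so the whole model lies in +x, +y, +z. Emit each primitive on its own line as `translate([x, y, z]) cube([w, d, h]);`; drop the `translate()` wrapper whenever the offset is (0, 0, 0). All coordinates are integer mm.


cube([3931, 264, 2139]);


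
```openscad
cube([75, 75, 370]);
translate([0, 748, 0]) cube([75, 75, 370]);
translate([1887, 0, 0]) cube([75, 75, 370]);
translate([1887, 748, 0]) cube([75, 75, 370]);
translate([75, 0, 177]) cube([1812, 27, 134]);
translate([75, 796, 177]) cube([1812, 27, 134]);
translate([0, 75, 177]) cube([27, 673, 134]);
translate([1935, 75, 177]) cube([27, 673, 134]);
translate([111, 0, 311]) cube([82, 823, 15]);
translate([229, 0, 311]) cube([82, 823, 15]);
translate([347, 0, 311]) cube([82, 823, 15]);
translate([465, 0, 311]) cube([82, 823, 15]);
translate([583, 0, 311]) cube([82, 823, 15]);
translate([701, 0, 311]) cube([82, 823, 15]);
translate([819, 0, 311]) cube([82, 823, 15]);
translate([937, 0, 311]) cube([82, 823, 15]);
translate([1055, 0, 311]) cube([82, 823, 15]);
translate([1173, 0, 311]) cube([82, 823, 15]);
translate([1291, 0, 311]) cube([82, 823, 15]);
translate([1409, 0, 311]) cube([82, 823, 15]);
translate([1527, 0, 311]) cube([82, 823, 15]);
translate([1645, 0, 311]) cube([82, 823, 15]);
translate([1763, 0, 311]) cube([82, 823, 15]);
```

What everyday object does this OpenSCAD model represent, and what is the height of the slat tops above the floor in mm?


A bed frame. The slat-top height is 326 mm.

Four posts, four rails, and a row of slats — a bed frame. Slats sit on the rails at z = 177 + 134 = 311; with slat thickness 15, the top is 326 mm.


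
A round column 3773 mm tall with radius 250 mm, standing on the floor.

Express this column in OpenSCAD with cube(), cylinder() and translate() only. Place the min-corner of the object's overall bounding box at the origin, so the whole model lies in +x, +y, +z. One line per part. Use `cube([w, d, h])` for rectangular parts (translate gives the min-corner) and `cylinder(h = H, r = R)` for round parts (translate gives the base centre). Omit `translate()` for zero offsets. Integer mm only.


translate([250, 250, 0]) cylinder(h = 3773, r = 250);


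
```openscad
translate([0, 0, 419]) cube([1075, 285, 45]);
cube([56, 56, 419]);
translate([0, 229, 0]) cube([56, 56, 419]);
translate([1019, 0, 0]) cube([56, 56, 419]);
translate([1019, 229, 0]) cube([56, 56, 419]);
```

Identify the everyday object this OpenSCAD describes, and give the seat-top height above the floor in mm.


A bench. The seat-top height is 464 mm.

A long slab on four corner posts — a bench. The slab sits at z = 419 with thickness 45, so the top is 419 + 45 = 464 mm.


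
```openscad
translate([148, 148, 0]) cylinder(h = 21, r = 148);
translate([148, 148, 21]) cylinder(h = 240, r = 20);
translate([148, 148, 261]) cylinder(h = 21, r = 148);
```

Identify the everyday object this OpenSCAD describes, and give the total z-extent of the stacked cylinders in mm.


A spool. The overall height is 282 mm.

Three coaxial cylinders, large–small–large — a spool. Two 21 mm flanges and a 240 mm core give 21 + 240 + 21 = 282 mm.


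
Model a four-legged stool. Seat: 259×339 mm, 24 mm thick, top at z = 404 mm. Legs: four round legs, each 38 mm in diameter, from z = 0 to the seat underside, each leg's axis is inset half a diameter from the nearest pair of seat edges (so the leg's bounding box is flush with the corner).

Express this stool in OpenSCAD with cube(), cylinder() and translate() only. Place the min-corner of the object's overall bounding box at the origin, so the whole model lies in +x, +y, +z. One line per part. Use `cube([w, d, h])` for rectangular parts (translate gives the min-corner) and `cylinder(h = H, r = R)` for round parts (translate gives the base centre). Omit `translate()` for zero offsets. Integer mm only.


translate([0, 0, 380]) cube([259, 339, 24]);
translate([19, 19, 0]) cylinder(h = 380, r = 19);
translate([240, 19, 0]) cylinder(h = 380, r = 19);
translate([19, 320, 0]) cylinder(h = 380, r = 19);
translate([240, 320, 0]) cylinder(h = 380, r = 19);


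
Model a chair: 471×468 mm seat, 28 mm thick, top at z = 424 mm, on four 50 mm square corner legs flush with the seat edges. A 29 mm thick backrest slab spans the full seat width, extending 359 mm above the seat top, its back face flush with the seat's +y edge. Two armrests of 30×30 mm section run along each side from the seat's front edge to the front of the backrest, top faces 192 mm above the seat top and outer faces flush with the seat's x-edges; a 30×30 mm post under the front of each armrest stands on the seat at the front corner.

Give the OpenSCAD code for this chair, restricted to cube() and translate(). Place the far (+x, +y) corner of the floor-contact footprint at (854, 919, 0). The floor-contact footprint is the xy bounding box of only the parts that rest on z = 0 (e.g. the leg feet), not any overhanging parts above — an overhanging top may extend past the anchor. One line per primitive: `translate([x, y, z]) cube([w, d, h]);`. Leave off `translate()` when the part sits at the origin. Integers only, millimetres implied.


// leg_h = 424 - 28 = 396
// arm post h = 192 - 30 = 162
translate([383, 451, 396]) cube([471, 468, 28]);
translate([383, 451, 0]) cube([50, 50, 396]);
translate([804, 451, 0]) cube([50, 50, 396]);
translate([383, 869, 0]) cube([50, 50, 396]);
translate([804, 869, 0]) cube([50, 50, 396]);
translate([383, 890, 424]) cube([471, 29, 359]);
translate([383, 451, 586]) cube([30, 439, 30]);
translate([824, 451, 586]) cube([30, 439, 30]);
translate([383, 451, 424]) cube([30, 30, 162]);
translate([824, 451, 424]) cube([30, 30, 162]);


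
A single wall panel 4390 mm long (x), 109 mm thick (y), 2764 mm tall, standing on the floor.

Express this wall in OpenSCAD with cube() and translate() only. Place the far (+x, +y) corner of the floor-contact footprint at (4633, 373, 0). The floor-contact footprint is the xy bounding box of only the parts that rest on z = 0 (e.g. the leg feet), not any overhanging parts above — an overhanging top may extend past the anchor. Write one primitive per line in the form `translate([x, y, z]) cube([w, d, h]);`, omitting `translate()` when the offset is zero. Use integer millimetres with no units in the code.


translate([243, 264, 0]) cube([4390, 109, 2764]);


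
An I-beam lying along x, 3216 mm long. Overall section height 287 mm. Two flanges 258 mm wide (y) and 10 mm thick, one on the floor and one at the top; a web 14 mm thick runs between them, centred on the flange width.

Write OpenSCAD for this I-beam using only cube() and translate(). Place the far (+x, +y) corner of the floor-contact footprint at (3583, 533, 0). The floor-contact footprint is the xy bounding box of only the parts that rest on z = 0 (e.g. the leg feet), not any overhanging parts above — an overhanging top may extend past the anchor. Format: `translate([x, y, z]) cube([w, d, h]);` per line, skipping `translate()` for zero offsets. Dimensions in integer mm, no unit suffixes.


translate([367, 275, 0]) cube([3216, 258, 10]);
translate([367, 397, 10]) cube([3216, 14, 267]);
translate([367, 275, 277]) cube([3216, 258, 10]);


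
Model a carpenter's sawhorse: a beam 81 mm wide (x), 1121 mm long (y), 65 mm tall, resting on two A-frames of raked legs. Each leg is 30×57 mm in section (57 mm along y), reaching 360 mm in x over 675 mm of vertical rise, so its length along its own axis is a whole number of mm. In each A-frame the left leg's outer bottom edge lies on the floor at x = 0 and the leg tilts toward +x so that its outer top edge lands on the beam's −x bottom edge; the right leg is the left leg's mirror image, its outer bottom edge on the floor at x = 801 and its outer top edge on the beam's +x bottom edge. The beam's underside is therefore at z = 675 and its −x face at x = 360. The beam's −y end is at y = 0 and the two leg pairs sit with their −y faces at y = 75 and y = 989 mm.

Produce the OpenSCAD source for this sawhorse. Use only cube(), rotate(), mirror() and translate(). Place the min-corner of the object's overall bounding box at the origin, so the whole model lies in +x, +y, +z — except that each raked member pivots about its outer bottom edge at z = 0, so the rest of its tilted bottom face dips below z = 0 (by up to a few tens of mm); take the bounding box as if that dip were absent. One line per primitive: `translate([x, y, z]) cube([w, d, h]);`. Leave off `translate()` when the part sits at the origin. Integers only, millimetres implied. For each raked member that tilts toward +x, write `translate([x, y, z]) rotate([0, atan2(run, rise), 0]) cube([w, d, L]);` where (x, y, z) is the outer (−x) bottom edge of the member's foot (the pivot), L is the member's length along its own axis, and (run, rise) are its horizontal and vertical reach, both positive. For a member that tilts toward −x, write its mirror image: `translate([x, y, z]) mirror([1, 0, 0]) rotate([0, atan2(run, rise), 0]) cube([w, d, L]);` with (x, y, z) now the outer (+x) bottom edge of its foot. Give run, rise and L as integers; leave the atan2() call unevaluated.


// leg length = √(360² + 675²) = 765
// right-leg outer foot x = 2·360 + 81 = 801
// beam min-corner = (360, 0, 675)
translate([360, 0, 675]) cube([81, 1121, 65]);
translate([0, 75, 0]) rotate([0, atan2(360, 675), 0]) cube([30, 57, 765]);
translate([801, 75, 0]) mirror([1, 0, 0]) rotate([0, atan2(360, 675), 0]) cube([30, 57, 765]);
translate([0, 989, 0]) rotate([0, atan2(360, 675), 0]) cube([30, 57, 765]);
translate([801, 989, 0]) mirror([1, 0, 0]) rotate([0, atan2(360, 675), 0]) cube([30, 57, 765]);


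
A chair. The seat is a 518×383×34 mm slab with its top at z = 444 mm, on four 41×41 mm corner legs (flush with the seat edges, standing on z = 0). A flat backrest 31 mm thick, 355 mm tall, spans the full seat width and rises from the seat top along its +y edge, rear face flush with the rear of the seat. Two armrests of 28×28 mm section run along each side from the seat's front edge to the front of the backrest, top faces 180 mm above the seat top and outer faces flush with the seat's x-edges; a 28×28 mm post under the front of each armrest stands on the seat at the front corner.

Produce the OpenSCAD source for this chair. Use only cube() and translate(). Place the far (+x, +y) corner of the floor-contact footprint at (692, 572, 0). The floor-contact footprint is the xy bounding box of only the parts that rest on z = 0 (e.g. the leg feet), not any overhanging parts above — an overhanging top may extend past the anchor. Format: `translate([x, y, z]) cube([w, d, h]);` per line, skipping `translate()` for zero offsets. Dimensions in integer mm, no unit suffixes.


translate([174, 189, 410]) cube([518, 383, 34]);
translate([174, 189, 0]) cube([41, 41, 410]);
translate([651, 189, 0]) cube([41, 41, 410]);
translate([174, 531, 0]) cube([41, 41, 410]);
translate([651, 531, 0]) cube([41, 41, 410]);
translate([174, 541, 444]) cube([518, 31, 355]);
translate([174, 189, 596]) cube([28, 352, 28]);
translate([664, 189, 596]) cube([28, 352, 28]);
translate([174, 189, 444]) cube([28, 28, 152]);
translate([664, 189, 444]) cube([28, 28, 152]);


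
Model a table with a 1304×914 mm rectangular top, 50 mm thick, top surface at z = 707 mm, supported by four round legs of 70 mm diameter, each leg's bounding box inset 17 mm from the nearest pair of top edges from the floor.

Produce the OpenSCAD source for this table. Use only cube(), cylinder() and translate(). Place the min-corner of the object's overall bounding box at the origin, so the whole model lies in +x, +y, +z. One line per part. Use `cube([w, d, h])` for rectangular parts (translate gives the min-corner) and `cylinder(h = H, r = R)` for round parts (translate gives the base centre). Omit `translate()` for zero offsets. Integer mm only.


translate([0, 0, 657]) cube([1304, 914, 50]);
translate([52, 52, 0]) cylinder(h = 657, r = 35);
translate([1252, 52, 0]) cylinder(h = 657, r = 35);
translate([52, 862, 0]) cylinder(h = 657, r = 35);
translate([1252, 862, 0]) cylinder(h = 657, r = 35);


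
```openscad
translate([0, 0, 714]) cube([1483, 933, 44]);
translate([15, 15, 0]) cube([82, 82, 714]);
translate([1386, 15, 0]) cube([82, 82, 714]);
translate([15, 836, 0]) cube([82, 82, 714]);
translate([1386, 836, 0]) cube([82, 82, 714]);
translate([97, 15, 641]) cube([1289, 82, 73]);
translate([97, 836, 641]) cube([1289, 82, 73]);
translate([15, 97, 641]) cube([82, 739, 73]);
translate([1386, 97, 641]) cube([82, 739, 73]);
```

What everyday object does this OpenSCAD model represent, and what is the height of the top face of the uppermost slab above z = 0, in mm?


A table. The table height is 758 mm.

A 1483×933×44 slab sits at z = 714 on four 82 mm square posts — a table. The top surface is at 714 + 44 = 758 mm.


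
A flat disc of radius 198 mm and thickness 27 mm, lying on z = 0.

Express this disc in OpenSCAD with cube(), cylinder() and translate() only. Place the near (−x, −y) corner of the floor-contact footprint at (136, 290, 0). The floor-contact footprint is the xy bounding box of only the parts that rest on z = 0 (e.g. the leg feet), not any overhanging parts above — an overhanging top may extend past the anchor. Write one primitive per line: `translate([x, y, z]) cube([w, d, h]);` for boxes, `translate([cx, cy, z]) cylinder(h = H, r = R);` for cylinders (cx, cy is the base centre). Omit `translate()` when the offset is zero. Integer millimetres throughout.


translate([334, 488, 0]) cylinder(h = 27, r = 198);


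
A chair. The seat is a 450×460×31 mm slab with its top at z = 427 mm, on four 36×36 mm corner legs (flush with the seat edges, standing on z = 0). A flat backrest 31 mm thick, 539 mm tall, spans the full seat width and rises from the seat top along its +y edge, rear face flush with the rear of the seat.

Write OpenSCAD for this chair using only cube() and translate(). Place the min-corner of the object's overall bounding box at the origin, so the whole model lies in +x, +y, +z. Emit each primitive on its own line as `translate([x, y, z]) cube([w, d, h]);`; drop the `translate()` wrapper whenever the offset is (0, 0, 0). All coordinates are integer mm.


// leg_h = 427 - 31 = 396
translate([0, 0, 396]) cube([450, 460, 31]);
cube([36, 36, 396]);
translate([414, 0, 0]) cube([36, 36, 396]);
translate([0, 424, 0]) cube([36, 36, 396]);
translate([414, 424, 0]) cube([36, 36, 396]);
translate([0, 429, 427]) cube([450, 31, 539]);


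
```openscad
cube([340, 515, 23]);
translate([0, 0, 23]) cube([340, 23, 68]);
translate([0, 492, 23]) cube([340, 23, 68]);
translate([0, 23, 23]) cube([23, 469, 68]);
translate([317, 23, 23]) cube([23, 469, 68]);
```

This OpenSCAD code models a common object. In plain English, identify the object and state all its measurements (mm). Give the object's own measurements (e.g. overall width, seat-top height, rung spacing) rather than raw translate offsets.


An open-topped rectangular box: outside dimensions 340×515×91 mm, with a uniform wall and base thickness of 23 mm. The base is a full 340×515 slab on the floor; four walls sit on top of the base. The front and back walls (the −y and +y sides) span the full width; the two side walls fit between them.


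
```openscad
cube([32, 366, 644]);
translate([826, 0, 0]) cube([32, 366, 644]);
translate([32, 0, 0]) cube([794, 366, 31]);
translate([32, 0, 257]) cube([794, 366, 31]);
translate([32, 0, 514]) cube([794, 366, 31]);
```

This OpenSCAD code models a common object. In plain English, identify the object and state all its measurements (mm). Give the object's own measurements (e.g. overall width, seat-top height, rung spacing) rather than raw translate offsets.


An open bookshelf. Two side panels, each 32 mm thick, 366 mm deep and 644 mm tall, stand 858 mm apart (outside-to-outside). Between them sit 3 shelves, each 31 mm thick and 366 mm deep, spanning the full gap between the sides. The bottom shelf rests on the floor (its underside at z = 0) and the clear gap between one shelf's top and the next shelf's underside is 226 mm.


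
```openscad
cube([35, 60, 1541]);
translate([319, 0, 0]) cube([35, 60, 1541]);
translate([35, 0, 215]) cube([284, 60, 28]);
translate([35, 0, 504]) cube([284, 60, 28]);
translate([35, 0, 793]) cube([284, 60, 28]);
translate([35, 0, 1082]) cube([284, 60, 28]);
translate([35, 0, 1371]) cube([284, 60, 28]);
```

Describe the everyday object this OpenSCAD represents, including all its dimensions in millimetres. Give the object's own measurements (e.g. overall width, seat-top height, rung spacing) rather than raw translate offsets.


A straight ladder. Two 35×60 mm vertical rails, 1541 mm tall, stand 354 mm apart (outside-to-outside) with their front faces coplanar on the −y side. 5 rungs, each 60 mm deep and 28 mm tall, span between the inner faces of the rails, front faces flush with the rails. The lowest rung's underside is at z = 215 mm and rungs are spaced 289 mm apart (underside to underside).


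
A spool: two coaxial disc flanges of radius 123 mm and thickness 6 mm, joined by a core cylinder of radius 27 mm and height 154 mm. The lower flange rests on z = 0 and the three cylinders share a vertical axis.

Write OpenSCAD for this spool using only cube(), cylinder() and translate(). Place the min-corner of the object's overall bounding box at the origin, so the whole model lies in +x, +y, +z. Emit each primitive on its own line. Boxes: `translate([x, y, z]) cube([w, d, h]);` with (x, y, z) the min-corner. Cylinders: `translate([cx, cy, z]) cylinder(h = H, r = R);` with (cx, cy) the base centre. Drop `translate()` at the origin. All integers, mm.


translate([123, 123, 0]) cylinder(h = 6, r = 123);
translate([123, 123, 6]) cylinder(h = 154, r = 27);
translate([123, 123, 160]) cylinder(h = 6, r = 123);


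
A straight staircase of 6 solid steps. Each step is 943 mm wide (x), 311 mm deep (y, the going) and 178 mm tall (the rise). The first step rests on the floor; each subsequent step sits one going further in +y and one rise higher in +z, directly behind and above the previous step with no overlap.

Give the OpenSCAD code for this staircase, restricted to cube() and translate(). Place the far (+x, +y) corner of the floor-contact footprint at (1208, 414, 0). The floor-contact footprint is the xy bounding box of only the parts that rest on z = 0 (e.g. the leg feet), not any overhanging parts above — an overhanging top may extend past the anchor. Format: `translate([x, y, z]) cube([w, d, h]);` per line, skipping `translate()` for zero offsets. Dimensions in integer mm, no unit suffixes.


translate([265, 103, 0]) cube([943, 311, 178]);
translate([265, 414, 178]) cube([943, 311, 178]);
translate([265, 725, 356]) cube([943, 311, 178]);
translate([265, 1036, 534]) cube([943, 311, 178]);
translate([265, 1347, 712]) cube([943, 311, 178]);
translate([265, 1658, 890]) cube([943, 311, 178]);


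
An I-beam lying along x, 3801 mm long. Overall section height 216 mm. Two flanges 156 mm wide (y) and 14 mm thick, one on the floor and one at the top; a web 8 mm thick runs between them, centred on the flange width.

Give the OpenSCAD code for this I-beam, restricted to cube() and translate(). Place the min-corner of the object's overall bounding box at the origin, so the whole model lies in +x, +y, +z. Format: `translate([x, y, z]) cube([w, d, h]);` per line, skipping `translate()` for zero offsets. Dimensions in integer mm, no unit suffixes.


cube([3801, 156, 14]);
translate([0, 74, 14]) cube([3801, 8, 188]);
translate([0, 0, 202]) cube([3801, 156, 14]);


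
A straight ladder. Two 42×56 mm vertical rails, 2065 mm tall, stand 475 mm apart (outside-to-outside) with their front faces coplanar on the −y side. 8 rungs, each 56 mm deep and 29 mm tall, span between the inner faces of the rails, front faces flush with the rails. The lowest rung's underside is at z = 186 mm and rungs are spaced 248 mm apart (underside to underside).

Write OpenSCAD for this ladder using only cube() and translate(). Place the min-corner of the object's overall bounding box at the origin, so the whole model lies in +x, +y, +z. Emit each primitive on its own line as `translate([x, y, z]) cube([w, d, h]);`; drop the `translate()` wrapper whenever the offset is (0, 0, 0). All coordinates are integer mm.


// rung span = 475 - 2*42 = 391
// rung[k] z = 186 + k*248
cube([42, 56, 2065]);
translate([433, 0, 0]) cube([42, 56, 2065]);
translate([42, 0, 186]) cube([391, 56, 29]);
translate([42, 0, 434]) cube([391, 56, 29]);
translate([42, 0, 682]) cube([391, 56, 29]);
translate([42, 0, 930]) cube([391, 56, 29]);
translate([42, 0, 1178]) cube([391, 56, 29]);
translate([42, 0, 1426]) cube([391, 56, 29]);
translate([42, 0, 1674]) cube([391, 56, 29]);
translate([42, 0, 1922]) cube([391, 56, 29]);


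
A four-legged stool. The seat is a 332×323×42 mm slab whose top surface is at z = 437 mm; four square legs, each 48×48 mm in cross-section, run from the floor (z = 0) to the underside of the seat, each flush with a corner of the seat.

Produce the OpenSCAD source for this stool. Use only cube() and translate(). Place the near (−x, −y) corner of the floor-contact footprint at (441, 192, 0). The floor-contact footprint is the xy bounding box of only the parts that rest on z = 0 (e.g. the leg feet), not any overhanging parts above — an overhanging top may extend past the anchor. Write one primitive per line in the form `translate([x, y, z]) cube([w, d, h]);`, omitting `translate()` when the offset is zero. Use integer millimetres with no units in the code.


translate([441, 192, 395]) cube([332, 323, 42]);
translate([441, 192, 0]) cube([48, 48, 395]);
translate([725, 192, 0]) cube([48, 48, 395]);
translate([441, 467, 0]) cube([48, 48, 395]);
translate([725, 467, 0]) cube([48, 48, 395]);


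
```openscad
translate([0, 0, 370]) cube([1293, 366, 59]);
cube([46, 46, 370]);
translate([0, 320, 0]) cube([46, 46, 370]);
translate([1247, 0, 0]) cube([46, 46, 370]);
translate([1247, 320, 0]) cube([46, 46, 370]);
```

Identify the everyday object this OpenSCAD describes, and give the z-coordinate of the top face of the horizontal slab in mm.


A bench. The seat-top height is 429 mm.

A long slab on four corner posts — a bench. The slab sits at z = 370 with thickness 59, so the top is 370 + 59 = 429 mm.


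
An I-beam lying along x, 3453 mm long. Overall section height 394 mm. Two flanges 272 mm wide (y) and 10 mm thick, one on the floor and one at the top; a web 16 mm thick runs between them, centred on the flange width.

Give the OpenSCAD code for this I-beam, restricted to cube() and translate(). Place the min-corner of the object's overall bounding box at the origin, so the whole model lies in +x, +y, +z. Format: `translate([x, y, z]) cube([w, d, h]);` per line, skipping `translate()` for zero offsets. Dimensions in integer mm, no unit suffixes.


cube([3453, 272, 10]);
translate([0, 128, 10]) cube([3453, 16, 374]);
translate([0, 0, 384]) cube([3453, 272, 10]);


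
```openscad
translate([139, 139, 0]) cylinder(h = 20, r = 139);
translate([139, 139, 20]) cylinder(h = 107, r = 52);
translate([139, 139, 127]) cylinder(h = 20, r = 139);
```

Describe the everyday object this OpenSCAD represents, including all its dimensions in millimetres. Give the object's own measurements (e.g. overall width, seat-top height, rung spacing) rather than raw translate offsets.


A spool: two coaxial disc flanges of radius 139 mm and thickness 20 mm, joined by a core cylinder of radius 52 mm and height 107 mm. The lower flange rests on z = 0 and the three cylinders share a vertical axis.


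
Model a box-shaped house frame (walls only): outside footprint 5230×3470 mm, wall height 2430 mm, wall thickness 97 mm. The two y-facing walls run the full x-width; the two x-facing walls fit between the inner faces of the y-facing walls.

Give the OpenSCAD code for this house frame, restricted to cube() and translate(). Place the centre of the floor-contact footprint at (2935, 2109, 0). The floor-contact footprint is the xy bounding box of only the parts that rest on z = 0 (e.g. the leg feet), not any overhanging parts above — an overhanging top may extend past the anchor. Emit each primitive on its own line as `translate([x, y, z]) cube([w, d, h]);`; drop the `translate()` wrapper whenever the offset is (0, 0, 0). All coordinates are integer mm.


translate([320, 374, 0]) cube([5230, 97, 2430]);
translate([320, 3747, 0]) cube([5230, 97, 2430]);
translate([320, 471, 0]) cube([97, 3276, 2430]);
translate([5453, 471, 0]) cube([97, 3276, 2430]);


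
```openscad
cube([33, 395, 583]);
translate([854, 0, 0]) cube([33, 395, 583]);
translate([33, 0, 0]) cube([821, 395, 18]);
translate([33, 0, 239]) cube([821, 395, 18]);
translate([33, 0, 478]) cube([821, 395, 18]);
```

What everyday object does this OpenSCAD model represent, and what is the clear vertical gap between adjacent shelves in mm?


A bookshelf. The clear shelf gap is 221 mm.

Two tall side panels with 3 horizontal boards between them — a bookshelf. The first two shelf undersides are at z = 0 and z = 239; with shelf thickness 18, the clear gap is 239 − 0 − 18 = 221 mm.


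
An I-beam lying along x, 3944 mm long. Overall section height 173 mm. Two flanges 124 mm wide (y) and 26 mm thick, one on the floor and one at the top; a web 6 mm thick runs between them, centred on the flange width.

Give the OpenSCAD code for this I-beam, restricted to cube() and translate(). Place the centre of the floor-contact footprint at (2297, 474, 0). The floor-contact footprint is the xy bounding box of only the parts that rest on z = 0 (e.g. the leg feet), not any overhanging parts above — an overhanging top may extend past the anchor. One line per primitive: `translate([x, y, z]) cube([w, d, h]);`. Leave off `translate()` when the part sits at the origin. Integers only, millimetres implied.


translate([325, 412, 0]) cube([3944, 124, 26]);
translate([325, 471, 26]) cube([3944, 6, 121]);
translate([325, 412, 147]) cube([3944, 124, 26]);


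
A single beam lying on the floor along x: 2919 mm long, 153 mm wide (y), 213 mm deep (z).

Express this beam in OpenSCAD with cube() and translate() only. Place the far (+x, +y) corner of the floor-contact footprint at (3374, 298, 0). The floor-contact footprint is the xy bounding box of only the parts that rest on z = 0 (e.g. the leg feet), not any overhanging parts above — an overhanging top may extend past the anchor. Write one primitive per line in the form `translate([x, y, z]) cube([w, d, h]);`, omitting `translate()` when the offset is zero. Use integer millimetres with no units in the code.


translate([455, 145, 0]) cube([2919, 153, 213]);


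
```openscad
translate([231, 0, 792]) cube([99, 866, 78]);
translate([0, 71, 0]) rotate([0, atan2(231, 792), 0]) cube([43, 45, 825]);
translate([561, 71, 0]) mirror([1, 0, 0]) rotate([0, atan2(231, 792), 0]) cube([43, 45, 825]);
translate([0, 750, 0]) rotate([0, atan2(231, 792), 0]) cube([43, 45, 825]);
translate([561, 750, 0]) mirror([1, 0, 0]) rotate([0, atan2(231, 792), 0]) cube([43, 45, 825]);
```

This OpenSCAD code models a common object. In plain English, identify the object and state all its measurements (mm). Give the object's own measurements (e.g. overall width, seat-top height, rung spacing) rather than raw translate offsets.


A sawhorse. A 99×866×78 mm beam (x, y, z) sits on two A-frame leg pairs. Each pair is two raked legs of 43×45 mm section (45 mm along y) splaying symmetrically in x. Each leg rises 792 mm vertically over 231 mm of horizontal reach and is 825 mm long along its own axis. Every leg's outer bottom edge rests on the floor and its outer top edge meets a bottom edge of the beam — the left legs (tilting toward +x) meet the beam's −x bottom edge, the right legs (their mirror images, tilting toward −x) meet its +x bottom edge — so the leg tops tuck under the beam, the beam's underside is 792 mm above the floor, and the feet are 561 mm apart outside-to-outside with the beam centred between them. The two leg pairs are set in 71 mm from either end of the beam.
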